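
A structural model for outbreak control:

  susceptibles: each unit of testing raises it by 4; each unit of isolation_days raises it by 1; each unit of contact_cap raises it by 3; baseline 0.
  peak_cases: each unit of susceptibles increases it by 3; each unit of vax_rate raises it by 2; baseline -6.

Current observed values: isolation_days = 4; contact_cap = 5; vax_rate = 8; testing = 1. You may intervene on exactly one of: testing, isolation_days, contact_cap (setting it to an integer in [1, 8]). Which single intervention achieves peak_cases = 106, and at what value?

set contact_cap = 8

Intervening on testing: peak_cases = 12*testing + 67. Reaching 106 requires testing = 13/4, not an integer.
Intervening on isolation_days: peak_cases = 3*isolation_days + 67. Reaching 106 requires isolation_days = 13, outside [1, 8].
Intervening on contact_cap: with other inputs at their observed values, peak_cases = 9*contact_cap + 34. Solving for 106 gives contact_cap = 8, within [1, 8].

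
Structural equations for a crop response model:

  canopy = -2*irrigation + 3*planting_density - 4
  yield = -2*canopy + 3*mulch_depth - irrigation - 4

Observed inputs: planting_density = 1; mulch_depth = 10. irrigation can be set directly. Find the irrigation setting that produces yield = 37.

Substituting into the canopy equation gives canopy = -2*irrigation - 1.
This gives yield = 3*irrigation + 28.
Solve 3*irrigation + 28 = 37: irrigation = (37 - 28) / 3 = 3.

irrigation = 3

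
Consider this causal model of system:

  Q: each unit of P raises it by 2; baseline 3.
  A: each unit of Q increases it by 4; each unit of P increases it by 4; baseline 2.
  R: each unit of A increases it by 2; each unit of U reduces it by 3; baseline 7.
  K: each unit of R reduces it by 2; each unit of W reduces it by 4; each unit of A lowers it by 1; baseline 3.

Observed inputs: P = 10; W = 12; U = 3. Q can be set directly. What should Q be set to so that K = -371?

Intervening on Q fixes its value directly, overriding its dependence on P.
Substituting into the A equation gives A = 4*Q + 42.
So R = 8*Q + 82.
K becomes -20*Q - 251.
Solve -20*Q - 251 = -371: Q = (-371 + 251) / -20 = 6.

Q = 6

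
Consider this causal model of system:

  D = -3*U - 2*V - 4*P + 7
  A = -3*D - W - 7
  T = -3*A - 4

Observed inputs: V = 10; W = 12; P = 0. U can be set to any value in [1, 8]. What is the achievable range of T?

-280 to -91

Substituting into the D equation gives D = -3*U - 13.
Substituting into the A equation gives A = 9*U + 20.
Substituting into the T equation gives T = -27*U - 64.
Linear in U, so extremes are at the endpoints: U = 1 gives T = -91; U = 8 gives T = -280.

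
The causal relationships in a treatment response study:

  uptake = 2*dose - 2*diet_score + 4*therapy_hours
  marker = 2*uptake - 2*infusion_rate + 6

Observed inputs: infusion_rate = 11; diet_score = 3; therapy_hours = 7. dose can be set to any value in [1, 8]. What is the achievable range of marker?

32 to 60

Substituting into the uptake equation gives uptake = 2*dose + 22.
Substituting into the marker equation gives marker = 4*dose + 28.
Linear in dose, so extremes are at the endpoints: dose = 1 gives marker = 32; dose = 8 gives marker = 60.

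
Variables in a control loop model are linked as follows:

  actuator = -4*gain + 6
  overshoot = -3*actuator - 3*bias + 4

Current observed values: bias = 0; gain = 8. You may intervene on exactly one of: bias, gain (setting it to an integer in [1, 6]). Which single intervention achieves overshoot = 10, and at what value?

Intervening on bias: overshoot = -3*bias + 82. Reaching 10 requires bias = 24, outside [1, 6].
Intervening on gain: with other inputs at their observed values, overshoot = 12*gain - 14. Solving for 10 gives gain = 2, within [1, 6].

set gain = 2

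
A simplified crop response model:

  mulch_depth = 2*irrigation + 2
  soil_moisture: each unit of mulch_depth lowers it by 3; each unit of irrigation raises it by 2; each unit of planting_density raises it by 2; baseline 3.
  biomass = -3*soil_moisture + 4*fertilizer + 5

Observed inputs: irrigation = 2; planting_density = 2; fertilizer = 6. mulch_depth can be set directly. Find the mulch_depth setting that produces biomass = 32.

Intervening on mulch_depth fixes its value directly, overriding its dependence on irrigation.
Substituting into the soil_moisture equation gives soil_moisture = -3*mulch_depth + 11.
Substituting into the biomass equation gives biomass = 9*mulch_depth - 4.
Solve 9*mulch_depth - 4 = 32: mulch_depth = (32 + 4) / 9 = 4.

mulch_depth = 4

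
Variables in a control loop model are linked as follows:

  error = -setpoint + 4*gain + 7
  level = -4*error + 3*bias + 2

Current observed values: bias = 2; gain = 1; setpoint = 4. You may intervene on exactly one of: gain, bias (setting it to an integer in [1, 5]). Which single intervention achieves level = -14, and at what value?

set bias = 4

Intervening on gain: level = -16*gain - 4. Reaching -14 requires gain = 5/8, not an integer.
Intervening on bias: with other inputs at their observed values, level = 3*bias - 26. Solving for -14 gives bias = 4, within [1, 5].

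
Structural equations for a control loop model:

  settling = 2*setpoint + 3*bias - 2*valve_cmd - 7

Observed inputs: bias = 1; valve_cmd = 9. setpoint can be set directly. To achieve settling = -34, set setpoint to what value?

setpoint = -6

Substituting into the settling equation gives settling = 2*setpoint - 22.
Solve 2*setpoint - 22 = -34: setpoint = (-34 + 22) / 2 = -6.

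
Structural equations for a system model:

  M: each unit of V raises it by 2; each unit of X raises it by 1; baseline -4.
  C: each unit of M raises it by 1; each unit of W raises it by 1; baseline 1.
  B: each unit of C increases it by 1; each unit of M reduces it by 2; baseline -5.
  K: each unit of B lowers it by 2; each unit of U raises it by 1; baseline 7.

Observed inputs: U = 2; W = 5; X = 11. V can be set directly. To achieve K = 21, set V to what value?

V = 0

Substituting into the M equation gives M = 2*V + 7.
Substituting into the C equation gives C = 2*V + 13.
This gives B = -2*V - 6.
Substituting into the K equation gives K = 4*V + 21.
Solve 4*V + 21 = 21: V = (21 - 21) / 4 = 0.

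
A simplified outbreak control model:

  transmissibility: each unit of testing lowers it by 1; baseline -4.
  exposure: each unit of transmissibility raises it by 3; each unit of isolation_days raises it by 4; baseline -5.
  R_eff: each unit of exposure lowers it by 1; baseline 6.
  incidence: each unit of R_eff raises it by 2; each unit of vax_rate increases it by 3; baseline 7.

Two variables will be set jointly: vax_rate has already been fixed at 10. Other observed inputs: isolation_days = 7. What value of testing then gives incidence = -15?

testing = -7

With vax_rate held at 10:
Substituting into the exposure equation gives exposure = -3*testing + 11.
This gives R_eff = 3*testing - 5.
Substituting into the incidence equation gives incidence = 6*testing + 27.
Solve 6*testing + 27 = -15: testing = (-15 - 27) / 6 = -7.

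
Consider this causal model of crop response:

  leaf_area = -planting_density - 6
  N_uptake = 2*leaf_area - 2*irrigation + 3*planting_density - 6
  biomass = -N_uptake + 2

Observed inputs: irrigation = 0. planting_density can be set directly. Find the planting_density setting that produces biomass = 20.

Substituting into the N_uptake equation gives N_uptake = planting_density - 18.
Substituting into the biomass equation gives biomass = -planting_density + 20.
Solve -planting_density + 20 = 20: planting_density = (20 - 20) / -1 = 0.

planting_density = 0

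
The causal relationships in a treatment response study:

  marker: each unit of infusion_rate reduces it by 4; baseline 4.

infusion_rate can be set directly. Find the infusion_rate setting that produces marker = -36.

infusion_rate = 10

Solve -4*infusion_rate + 4 = -36: infusion_rate = (-36 - 4) / -4 = 10.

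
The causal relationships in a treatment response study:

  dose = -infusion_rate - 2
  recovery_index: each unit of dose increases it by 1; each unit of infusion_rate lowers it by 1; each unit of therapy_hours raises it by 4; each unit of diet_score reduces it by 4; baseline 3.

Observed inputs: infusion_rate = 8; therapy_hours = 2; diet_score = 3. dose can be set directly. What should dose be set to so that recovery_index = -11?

Intervening on dose fixes its value directly, overriding its dependence on infusion_rate.
Substituting into the recovery_index equation gives recovery_index = dose - 9.
Solve dose - 9 = -11: dose = (-11 + 9) / 1 = -2.

dose = -2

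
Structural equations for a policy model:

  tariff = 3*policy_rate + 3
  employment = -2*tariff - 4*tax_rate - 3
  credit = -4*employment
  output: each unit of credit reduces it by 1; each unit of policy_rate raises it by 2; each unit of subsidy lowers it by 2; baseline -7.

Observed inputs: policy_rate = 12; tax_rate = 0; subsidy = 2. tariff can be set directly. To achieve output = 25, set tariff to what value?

Intervening on tariff fixes its value directly, overriding its dependence on policy_rate.
Substituting into the employment equation gives employment = -2*tariff - 3.
Substituting into the credit equation gives credit = 8*tariff + 12.
output becomes -8*tariff + 1.
Solve -8*tariff + 1 = 25: tariff = (25 - 1) / -8 = -3.

tariff = -3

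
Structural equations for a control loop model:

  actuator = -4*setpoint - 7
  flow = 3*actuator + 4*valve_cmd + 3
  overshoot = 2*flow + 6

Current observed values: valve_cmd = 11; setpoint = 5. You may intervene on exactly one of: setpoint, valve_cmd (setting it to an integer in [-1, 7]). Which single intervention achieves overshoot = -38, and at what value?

set setpoint = 4

Intervening on setpoint: with other inputs at their observed values, overshoot = -24*setpoint + 58. Solving for -38 gives setpoint = 4, within [-1, 7].
Intervening on valve_cmd: overshoot = 8*valve_cmd - 150. Reaching -38 requires valve_cmd = 14, outside [-1, 7].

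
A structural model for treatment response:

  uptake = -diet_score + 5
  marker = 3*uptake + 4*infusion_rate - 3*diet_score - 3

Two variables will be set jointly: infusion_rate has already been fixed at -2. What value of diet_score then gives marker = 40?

With infusion_rate held at -2:
Substituting into the marker equation gives marker = -6*diet_score + 4.
Solve -6*diet_score + 4 = 40: diet_score = (40 - 4) / -6 = -6.

diet_score = -6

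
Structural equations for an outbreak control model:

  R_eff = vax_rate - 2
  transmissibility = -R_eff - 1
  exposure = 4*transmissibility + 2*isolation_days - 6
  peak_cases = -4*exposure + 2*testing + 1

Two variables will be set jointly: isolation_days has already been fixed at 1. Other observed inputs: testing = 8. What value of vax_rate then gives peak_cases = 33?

With isolation_days held at 1:
Substituting into the transmissibility equation gives transmissibility = -vax_rate + 1.
This gives exposure = -4*vax_rate.
So peak_cases = 16*vax_rate + 17.
Solve 16*vax_rate + 17 = 33: vax_rate = (33 - 17) / 16 = 1.

vax_rate = 1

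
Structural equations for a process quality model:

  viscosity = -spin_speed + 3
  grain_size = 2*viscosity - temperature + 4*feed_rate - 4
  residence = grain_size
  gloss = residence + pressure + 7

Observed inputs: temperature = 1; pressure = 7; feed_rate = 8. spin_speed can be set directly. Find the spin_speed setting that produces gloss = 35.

spin_speed = 6

Substituting into the grain_size equation gives grain_size = -2*spin_speed + 33.
This gives residence = -2*spin_speed + 33.
Substituting into the gloss equation gives gloss = -2*spin_speed + 47.
Solve -2*spin_speed + 47 = 35: spin_speed = (35 - 47) / -2 = 6.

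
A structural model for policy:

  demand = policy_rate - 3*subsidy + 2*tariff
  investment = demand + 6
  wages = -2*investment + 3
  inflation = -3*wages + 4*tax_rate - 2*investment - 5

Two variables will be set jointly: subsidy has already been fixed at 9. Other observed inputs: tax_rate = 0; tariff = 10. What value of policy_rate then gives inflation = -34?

policy_rate = -4

With subsidy held at 9:
Substituting into the demand equation gives demand = policy_rate - 7.
Substituting into the investment equation gives investment = policy_rate - 1.
This gives wages = -2*policy_rate + 5.
So inflation = 4*policy_rate - 18.
Solve 4*policy_rate - 18 = -34: policy_rate = (-34 + 18) / 4 = -4.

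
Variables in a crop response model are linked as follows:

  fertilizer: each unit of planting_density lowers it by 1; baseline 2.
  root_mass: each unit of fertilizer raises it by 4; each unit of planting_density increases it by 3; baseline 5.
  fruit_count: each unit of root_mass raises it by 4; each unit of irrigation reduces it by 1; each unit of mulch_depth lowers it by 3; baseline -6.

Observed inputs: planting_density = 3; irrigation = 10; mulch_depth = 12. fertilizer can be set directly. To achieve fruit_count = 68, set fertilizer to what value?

fertilizer = 4

Intervening on fertilizer fixes its value directly, overriding its dependence on planting_density.
Substituting into the root_mass equation gives root_mass = 4*fertilizer + 14.
So fruit_count = 16*fertilizer + 4.
Solve 16*fertilizer + 4 = 68: fertilizer = (68 - 4) / 16 = 4.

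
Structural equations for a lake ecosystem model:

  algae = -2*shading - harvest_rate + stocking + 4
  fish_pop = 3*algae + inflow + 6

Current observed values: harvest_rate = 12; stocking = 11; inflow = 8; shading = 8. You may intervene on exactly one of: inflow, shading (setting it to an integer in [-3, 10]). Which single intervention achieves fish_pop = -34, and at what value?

Intervening on inflow: with other inputs at their observed values, fish_pop = inflow - 33. Solving for -34 gives inflow = -1, within [-3, 10].
Intervening on shading: fish_pop = -6*shading + 23. Reaching -34 requires shading = 19/2, not an integer.

set inflow = -1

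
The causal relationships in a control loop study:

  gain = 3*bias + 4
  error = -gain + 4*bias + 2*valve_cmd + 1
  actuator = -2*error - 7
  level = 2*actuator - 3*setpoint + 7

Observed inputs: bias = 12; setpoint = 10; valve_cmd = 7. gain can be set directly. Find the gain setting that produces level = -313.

gain = -6

Intervening on gain fixes its value directly, overriding its dependence on bias.
Substituting into the error equation gives error = -gain + 63.
This gives actuator = 2*gain - 133.
Substituting into the level equation gives level = 4*gain - 289.
Solve 4*gain - 289 = -313: gain = (-313 + 289) / 4 = -6.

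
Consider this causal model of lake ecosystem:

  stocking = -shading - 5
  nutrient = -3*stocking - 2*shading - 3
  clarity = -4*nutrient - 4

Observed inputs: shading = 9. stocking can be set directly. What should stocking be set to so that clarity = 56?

Intervening on stocking fixes its value directly, overriding its dependence on shading.
Substituting into the nutrient equation gives nutrient = -3*stocking - 21.
Substituting into the clarity equation gives clarity = 12*stocking + 80.
Solve 12*stocking + 80 = 56: stocking = (56 - 80) / 12 = -2.

stocking = -2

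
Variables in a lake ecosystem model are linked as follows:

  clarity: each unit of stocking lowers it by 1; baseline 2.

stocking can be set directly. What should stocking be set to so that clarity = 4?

stocking = -2

Solve -stocking + 2 = 4: stocking = (4 - 2) / -1 = -2.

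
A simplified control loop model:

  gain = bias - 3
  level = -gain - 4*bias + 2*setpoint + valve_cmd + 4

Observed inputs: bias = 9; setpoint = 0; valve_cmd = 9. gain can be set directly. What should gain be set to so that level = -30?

gain = 7

Intervening on gain fixes its value directly, overriding its dependence on bias.
Substituting into the level equation gives level = -gain - 23.
Solve -gain - 23 = -30: gain = (-30 + 23) / -1 = 7.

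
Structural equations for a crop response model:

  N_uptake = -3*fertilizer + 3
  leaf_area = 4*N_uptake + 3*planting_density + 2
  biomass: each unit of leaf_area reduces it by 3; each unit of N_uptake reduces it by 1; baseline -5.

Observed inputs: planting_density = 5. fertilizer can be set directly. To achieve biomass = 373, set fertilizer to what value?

Substituting into the leaf_area equation gives leaf_area = -12*fertilizer + 29.
So biomass = 39*fertilizer - 95.
Solve 39*fertilizer - 95 = 373: fertilizer = (373 + 95) / 39 = 12.

fertilizer = 12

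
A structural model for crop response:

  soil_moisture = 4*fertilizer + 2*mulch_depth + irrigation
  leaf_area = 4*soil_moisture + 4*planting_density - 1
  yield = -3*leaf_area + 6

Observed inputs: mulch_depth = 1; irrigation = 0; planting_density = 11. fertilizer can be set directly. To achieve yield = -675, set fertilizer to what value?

Substituting into the soil_moisture equation gives soil_moisture = 4*fertilizer + 2.
leaf_area becomes 16*fertilizer + 51.
Substituting into the yield equation gives yield = -48*fertilizer - 147.
Solve -48*fertilizer - 147 = -675: fertilizer = (-675 + 147) / -48 = 11.

fertilizer = 11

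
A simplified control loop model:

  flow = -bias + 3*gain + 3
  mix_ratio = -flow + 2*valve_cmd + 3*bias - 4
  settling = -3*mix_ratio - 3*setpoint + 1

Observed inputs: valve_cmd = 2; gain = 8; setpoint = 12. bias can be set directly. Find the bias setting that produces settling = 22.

Substituting into the flow equation gives flow = -bias + 27.
Substituting into the mix_ratio equation gives mix_ratio = 4*bias - 27.
Substituting into the settling equation gives settling = -12*bias + 46.
Solve -12*bias + 46 = 22: bias = (22 - 46) / -12 = 2.

bias = 2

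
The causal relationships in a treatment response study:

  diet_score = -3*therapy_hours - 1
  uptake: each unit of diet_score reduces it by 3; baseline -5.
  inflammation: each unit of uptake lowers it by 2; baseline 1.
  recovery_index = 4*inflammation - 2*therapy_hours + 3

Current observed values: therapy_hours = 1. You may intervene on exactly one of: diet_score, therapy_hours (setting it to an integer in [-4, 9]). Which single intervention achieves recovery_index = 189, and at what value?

Intervening on diet_score: with other inputs at their observed values, recovery_index = 24*diet_score + 45. Solving for 189 gives diet_score = 6, within [-4, 9].
Intervening on therapy_hours: recovery_index = -74*therapy_hours + 23. Reaching 189 requires therapy_hours = -83/37, not an integer.

set diet_score = 6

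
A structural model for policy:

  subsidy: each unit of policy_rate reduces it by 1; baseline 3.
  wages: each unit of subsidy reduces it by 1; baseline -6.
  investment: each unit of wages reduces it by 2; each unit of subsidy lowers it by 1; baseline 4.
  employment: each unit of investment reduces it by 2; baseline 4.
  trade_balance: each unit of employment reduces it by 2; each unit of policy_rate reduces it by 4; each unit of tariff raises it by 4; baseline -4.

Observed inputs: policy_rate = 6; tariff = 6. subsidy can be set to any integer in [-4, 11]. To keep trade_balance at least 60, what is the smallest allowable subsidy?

Intervening on subsidy fixes its value directly, overriding its dependence on policy_rate.
Substituting into the investment equation gives investment = subsidy + 16.
Substituting into the employment equation gives employment = -2*subsidy - 28.
Substituting into the trade_balance equation gives trade_balance = 4*subsidy + 52.
Require 4*subsidy + 52 ≥ 60, so subsidy ≥ 2.
The smallest integer in [-4, 11] satisfying this is 2.

subsidy = 2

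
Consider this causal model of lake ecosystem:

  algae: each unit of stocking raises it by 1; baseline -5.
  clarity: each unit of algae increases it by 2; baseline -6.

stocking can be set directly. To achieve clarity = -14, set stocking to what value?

Substituting into the clarity equation gives clarity = 2*stocking - 16.
Solve 2*stocking - 16 = -14: stocking = (-14 + 16) / 2 = 1.

stocking = 1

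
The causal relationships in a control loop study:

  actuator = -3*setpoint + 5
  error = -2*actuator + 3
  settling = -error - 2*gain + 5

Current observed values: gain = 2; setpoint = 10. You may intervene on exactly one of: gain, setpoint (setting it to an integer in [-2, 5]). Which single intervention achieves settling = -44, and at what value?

set gain = -2

Intervening on gain: with other inputs at their observed values, settling = -2*gain - 48. Solving for -44 gives gain = -2, within [-2, 5].
Intervening on setpoint: settling = -6*setpoint + 8. Reaching -44 requires setpoint = 26/3, not an integer.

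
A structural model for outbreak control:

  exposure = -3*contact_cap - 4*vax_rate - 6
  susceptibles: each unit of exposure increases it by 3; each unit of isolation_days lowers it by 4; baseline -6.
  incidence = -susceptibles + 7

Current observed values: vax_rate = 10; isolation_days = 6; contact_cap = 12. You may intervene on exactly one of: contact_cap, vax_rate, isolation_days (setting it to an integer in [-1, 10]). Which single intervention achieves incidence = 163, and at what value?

set vax_rate = 0

Intervening on contact_cap: incidence = 9*contact_cap + 175. Reaching 163 requires contact_cap = -4/3, not an integer.
Intervening on vax_rate: with other inputs at their observed values, incidence = 12*vax_rate + 163. Solving for 163 gives vax_rate = 0, within [-1, 10].
Intervening on isolation_days: incidence = 4*isolation_days + 259. Reaching 163 requires isolation_days = -24, outside [-1, 10].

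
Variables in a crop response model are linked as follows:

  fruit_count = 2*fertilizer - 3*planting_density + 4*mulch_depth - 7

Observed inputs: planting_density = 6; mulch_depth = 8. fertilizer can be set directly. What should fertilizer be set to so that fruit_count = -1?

fertilizer = -4

Substituting into the fruit_count equation gives fruit_count = 2*fertilizer + 7.
Solve 2*fertilizer + 7 = -1: fertilizer = (-1 - 7) / 2 = -4.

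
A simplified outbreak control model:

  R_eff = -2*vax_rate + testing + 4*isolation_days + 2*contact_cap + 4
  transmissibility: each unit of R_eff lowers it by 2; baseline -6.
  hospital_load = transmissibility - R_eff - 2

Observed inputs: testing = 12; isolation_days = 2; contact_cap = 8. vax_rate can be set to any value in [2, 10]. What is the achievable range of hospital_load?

Substituting into the R_eff equation gives R_eff = -2*vax_rate + 40.
This gives transmissibility = 4*vax_rate - 86.
This gives hospital_load = 6*vax_rate - 128.
Linear in vax_rate, so extremes are at the endpoints: vax_rate = 2 gives hospital_load = -116; vax_rate = 10 gives hospital_load = -68.

-116 to -68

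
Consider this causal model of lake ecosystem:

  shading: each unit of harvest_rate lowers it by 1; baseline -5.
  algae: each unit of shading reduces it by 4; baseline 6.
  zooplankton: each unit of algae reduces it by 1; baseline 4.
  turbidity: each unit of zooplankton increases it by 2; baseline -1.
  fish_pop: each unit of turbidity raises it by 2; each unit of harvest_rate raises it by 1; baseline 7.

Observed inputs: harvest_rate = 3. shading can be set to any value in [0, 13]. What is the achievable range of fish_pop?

0 to 208

Intervening on shading fixes its value directly, overriding its dependence on harvest_rate.
Substituting into the zooplankton equation gives zooplankton = 4*shading - 2.
turbidity becomes 8*shading - 5.
This gives fish_pop = 16*shading.
Linear in shading, so extremes are at the endpoints: shading = 0 gives fish_pop = 0; shading = 13 gives fish_pop = 208.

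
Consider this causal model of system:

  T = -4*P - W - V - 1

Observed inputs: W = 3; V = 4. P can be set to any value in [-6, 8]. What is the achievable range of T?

Substituting into the T equation gives T = -4*P - 8.
Linear in P, so extremes are at the endpoints: P = -6 gives T = 16; P = 8 gives T = -40.

-40 to 16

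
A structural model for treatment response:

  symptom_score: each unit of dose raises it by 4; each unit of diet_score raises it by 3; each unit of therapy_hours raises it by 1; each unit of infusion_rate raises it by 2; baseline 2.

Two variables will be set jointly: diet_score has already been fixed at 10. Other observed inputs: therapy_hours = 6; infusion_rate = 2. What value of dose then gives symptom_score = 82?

dose = 10

With diet_score held at 10:
Substituting into the symptom_score equation gives symptom_score = 4*dose + 42.
Solve 4*dose + 42 = 82: dose = (82 - 42) / 4 = 10.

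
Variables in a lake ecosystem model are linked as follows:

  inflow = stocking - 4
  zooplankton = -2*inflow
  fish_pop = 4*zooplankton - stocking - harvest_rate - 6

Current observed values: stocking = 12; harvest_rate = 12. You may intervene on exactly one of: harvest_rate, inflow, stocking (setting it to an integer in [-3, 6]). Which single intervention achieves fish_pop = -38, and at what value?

Intervening on harvest_rate: fish_pop = -harvest_rate - 82. Reaching -38 requires harvest_rate = -44, outside [-3, 6].
Intervening on inflow: with other inputs at their observed values, fish_pop = -8*inflow - 30. Solving for -38 gives inflow = 1, within [-3, 6].
Intervening on stocking: fish_pop = -9*stocking + 14. Reaching -38 requires stocking = 52/9, not an integer.

set inflow = 1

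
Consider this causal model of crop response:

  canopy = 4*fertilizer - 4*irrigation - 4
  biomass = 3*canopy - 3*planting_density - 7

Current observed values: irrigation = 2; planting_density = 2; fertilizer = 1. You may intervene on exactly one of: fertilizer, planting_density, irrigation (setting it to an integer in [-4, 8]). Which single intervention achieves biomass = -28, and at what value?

Intervening on fertilizer: biomass = 12*fertilizer - 49. Reaching -28 requires fertilizer = 7/4, not an integer.
Intervening on planting_density: with other inputs at their observed values, biomass = -3*planting_density - 31. Solving for -28 gives planting_density = -1, within [-4, 8].
Intervening on irrigation: biomass = -12*irrigation - 13. Reaching -28 requires irrigation = 5/4, not an integer.

set planting_density = -1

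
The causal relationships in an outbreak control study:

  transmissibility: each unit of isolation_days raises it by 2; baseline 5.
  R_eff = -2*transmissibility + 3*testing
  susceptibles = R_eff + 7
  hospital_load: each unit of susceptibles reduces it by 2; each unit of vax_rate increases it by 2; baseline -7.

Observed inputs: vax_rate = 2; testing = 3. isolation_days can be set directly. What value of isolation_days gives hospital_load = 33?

isolation_days = 6

Substituting into the R_eff equation gives R_eff = -4*isolation_days - 1.
This gives susceptibles = -4*isolation_days + 6.
Substituting into the hospital_load equation gives hospital_load = 8*isolation_days - 15.
Solve 8*isolation_days - 15 = 33: isolation_days = (33 + 15) / 8 = 6.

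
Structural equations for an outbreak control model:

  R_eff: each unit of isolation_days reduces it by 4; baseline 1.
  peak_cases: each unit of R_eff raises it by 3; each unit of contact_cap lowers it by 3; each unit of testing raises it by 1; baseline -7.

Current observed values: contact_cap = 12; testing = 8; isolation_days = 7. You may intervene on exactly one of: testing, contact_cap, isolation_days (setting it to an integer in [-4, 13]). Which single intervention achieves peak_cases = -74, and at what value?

set contact_cap = -2

Intervening on testing: peak_cases = testing - 124. Reaching -74 requires testing = 50, outside [-4, 13].
Intervening on contact_cap: with other inputs at their observed values, peak_cases = -3*contact_cap - 80. Solving for -74 gives contact_cap = -2, within [-4, 13].
Intervening on isolation_days: peak_cases = -12*isolation_days - 32. Reaching -74 requires isolation_days = 7/2, not an integer.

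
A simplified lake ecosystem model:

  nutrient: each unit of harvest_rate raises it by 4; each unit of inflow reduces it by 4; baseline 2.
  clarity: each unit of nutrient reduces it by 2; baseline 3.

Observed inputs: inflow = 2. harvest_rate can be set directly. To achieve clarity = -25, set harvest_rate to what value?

Substituting into the nutrient equation gives nutrient = 4*harvest_rate - 6.
This gives clarity = -8*harvest_rate + 15.
Solve -8*harvest_rate + 15 = -25: harvest_rate = (-25 - 15) / -8 = 5.

harvest_rate = 5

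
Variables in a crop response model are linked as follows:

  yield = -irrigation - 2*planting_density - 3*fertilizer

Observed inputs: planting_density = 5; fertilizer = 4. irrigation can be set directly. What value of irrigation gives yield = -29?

Substituting into the yield equation gives yield = -irrigation - 22.
Solve -irrigation - 22 = -29: irrigation = (-29 + 22) / -1 = 7.

irrigation = 7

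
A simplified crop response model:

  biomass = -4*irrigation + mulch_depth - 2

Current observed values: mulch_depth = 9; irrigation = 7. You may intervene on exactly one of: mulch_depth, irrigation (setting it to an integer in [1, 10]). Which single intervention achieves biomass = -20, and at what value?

set mulch_depth = 10

Intervening on mulch_depth: with other inputs at their observed values, biomass = mulch_depth - 30. Solving for -20 gives mulch_depth = 10, within [1, 10].
Intervening on irrigation: biomass = -4*irrigation + 7. Reaching -20 requires irrigation = 27/4, not an integer.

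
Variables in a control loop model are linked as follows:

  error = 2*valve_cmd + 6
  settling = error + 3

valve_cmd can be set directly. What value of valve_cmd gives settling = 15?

valve_cmd = 3

Substituting into the settling equation gives settling = 2*valve_cmd + 9.
Solve 2*valve_cmd + 9 = 15: valve_cmd = (15 - 9) / 2 = 3.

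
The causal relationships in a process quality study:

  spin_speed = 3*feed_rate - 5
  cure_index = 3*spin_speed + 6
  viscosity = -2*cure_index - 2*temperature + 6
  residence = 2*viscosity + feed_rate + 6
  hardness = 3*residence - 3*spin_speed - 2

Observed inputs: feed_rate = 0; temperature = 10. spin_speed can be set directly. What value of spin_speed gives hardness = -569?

spin_speed = 11

Intervening on spin_speed fixes its value directly, overriding its dependence on feed_rate.
Substituting into the viscosity equation gives viscosity = -6*spin_speed - 26.
So residence = -12*spin_speed - 46.
Substituting into the hardness equation gives hardness = -39*spin_speed - 140.
Solve -39*spin_speed - 140 = -569: spin_speed = (-569 + 140) / -39 = 11.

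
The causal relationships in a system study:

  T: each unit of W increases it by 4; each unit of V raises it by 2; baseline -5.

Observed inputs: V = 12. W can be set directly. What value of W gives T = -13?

W = -8

Substituting into the T equation gives T = 4*W + 19.
Solve 4*W + 19 = -13: W = (-13 - 19) / 4 = -8.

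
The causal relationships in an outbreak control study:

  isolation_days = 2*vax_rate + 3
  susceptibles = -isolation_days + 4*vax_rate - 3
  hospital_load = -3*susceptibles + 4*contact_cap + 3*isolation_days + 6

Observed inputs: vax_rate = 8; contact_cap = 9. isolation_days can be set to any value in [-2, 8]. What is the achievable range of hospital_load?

Intervening on isolation_days fixes its value directly, overriding its dependence on vax_rate.
Substituting into the susceptibles equation gives susceptibles = -isolation_days + 29.
Substituting into the hospital_load equation gives hospital_load = 6*isolation_days - 45.
Linear in isolation_days, so extremes are at the endpoints: isolation_days = -2 gives hospital_load = -57; isolation_days = 8 gives hospital_load = 3.

-57 to 3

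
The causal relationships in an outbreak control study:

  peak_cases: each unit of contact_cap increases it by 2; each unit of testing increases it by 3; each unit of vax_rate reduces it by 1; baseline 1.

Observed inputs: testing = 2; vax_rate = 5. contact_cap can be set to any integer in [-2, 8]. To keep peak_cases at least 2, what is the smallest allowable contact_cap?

contact_cap = 0

Substituting into the peak_cases equation gives peak_cases = 2*contact_cap + 2.
Require 2*contact_cap + 2 ≥ 2, so contact_cap ≥ 0.
The smallest integer in [-2, 8] satisfying this is 0.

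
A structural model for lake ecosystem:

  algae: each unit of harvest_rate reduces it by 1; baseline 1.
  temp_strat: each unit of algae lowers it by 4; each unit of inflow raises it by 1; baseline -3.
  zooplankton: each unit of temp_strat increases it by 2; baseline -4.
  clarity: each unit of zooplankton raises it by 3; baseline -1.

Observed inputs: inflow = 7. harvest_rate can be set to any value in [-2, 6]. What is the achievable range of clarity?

Substituting into the temp_strat equation gives temp_strat = 4*harvest_rate.
Substituting into the zooplankton equation gives zooplankton = 8*harvest_rate - 4.
Substituting into the clarity equation gives clarity = 24*harvest_rate - 13.
Linear in harvest_rate, so extremes are at the endpoints: harvest_rate = -2 gives clarity = -61; harvest_rate = 6 gives clarity = 131.

-61 to 131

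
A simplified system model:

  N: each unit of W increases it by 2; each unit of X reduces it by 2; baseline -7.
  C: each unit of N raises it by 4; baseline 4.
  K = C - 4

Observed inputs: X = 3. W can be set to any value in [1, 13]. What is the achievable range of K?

Substituting into the N equation gives N = 2*W - 13.
Substituting into the C equation gives C = 8*W - 48.
So K = 8*W - 52.
Linear in W, so extremes are at the endpoints: W = 1 gives K = -44; W = 13 gives K = 52.

-44 to 52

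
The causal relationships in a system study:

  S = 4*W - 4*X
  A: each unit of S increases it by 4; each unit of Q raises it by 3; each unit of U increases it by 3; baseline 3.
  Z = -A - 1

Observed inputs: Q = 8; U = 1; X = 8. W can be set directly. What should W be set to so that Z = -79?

Substituting into the S equation gives S = 4*W - 32.
Substituting into the A equation gives A = 16*W - 98.
Substituting into the Z equation gives Z = -16*W + 97.
Solve -16*W + 97 = -79: W = (-79 - 97) / -16 = 11.

W = 11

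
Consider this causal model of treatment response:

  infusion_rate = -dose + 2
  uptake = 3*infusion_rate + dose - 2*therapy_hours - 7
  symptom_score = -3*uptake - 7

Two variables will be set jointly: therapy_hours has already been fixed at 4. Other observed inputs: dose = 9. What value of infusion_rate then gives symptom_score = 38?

infusion_rate = -3

With therapy_hours held at 4:
Intervening on infusion_rate fixes its value directly, overriding its dependence on dose.
Substituting into the uptake equation gives uptake = 3*infusion_rate - 6.
symptom_score becomes -9*infusion_rate + 11.
Solve -9*infusion_rate + 11 = 38: infusion_rate = (38 - 11) / -9 = -3.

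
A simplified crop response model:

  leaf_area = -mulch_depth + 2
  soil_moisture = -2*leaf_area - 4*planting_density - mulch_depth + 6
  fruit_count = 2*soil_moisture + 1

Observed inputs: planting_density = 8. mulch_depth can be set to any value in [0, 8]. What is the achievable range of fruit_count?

-59 to -43

Substituting into the soil_moisture equation gives soil_moisture = mulch_depth - 30.
Substituting into the fruit_count equation gives fruit_count = 2*mulch_depth - 59.
Linear in mulch_depth, so extremes are at the endpoints: mulch_depth = 0 gives fruit_count = -59; mulch_depth = 8 gives fruit_count = -43.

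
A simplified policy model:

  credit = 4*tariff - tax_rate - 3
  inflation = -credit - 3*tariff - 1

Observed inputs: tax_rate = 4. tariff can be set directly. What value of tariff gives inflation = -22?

tariff = 4

Substituting into the credit equation gives credit = 4*tariff - 7.
inflation becomes -7*tariff + 6.
Solve -7*tariff + 6 = -22: tariff = (-22 - 6) / -7 = 4.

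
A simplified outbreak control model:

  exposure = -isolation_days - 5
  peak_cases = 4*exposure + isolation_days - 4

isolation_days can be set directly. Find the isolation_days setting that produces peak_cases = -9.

isolation_days = -5

Substituting into the peak_cases equation gives peak_cases = -3*isolation_days - 24.
Solve -3*isolation_days - 24 = -9: isolation_days = (-9 + 24) / -3 = -5.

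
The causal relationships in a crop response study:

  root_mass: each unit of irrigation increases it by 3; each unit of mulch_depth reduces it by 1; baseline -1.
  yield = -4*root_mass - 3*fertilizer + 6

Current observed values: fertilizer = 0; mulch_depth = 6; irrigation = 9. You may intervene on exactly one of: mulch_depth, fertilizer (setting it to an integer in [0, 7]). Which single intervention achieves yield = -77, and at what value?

Intervening on mulch_depth: yield = 4*mulch_depth - 98. Reaching -77 requires mulch_depth = 21/4, not an integer.
Intervening on fertilizer: with other inputs at their observed values, yield = -3*fertilizer - 74. Solving for -77 gives fertilizer = 1, within [0, 7].

set fertilizer = 1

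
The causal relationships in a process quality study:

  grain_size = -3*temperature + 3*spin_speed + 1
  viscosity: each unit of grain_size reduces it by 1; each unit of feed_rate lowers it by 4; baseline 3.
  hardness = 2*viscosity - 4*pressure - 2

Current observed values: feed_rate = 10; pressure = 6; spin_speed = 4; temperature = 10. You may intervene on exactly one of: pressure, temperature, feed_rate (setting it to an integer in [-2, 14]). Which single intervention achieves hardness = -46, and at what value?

set pressure = 1

Intervening on pressure: with other inputs at their observed values, hardness = -4*pressure - 42. Solving for -46 gives pressure = 1, within [-2, 14].
Intervening on temperature: hardness = 6*temperature - 126. Reaching -46 requires temperature = 40/3, not an integer.
Intervening on feed_rate: hardness = -8*feed_rate + 14. Reaching -46 requires feed_rate = 15/2, not an integer.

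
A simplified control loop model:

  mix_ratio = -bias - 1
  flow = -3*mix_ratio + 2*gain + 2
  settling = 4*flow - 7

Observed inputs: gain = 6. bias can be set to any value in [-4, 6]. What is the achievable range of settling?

Substituting into the flow equation gives flow = 3*bias + 17.
Substituting into the settling equation gives settling = 12*bias + 61.
Linear in bias, so extremes are at the endpoints: bias = -4 gives settling = 13; bias = 6 gives settling = 133.

13 to 133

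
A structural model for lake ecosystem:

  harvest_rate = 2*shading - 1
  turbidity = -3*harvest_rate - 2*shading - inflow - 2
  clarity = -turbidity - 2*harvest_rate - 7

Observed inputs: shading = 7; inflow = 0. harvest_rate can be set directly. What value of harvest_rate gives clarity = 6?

harvest_rate = -3

Intervening on harvest_rate fixes its value directly, overriding its dependence on shading.
Substituting into the turbidity equation gives turbidity = -3*harvest_rate - 16.
clarity becomes harvest_rate + 9.
Solve harvest_rate + 9 = 6: harvest_rate = (6 - 9) / 1 = -3.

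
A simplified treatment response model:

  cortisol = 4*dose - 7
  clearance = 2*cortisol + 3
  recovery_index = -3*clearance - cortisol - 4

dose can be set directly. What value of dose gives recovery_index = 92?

Substituting into the clearance equation gives clearance = 8*dose - 11.
Substituting into the recovery_index equation gives recovery_index = -28*dose + 36.
Solve -28*dose + 36 = 92: dose = (92 - 36) / -28 = -2.

dose = -2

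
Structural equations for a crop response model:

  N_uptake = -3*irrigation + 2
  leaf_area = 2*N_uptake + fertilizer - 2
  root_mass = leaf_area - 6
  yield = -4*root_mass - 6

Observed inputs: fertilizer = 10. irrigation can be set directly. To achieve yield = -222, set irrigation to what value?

Substituting into the leaf_area equation gives leaf_area = -6*irrigation + 12.
Substituting into the root_mass equation gives root_mass = -6*irrigation + 6.
Substituting into the yield equation gives yield = 24*irrigation - 30.
Solve 24*irrigation - 30 = -222: irrigation = (-222 + 30) / 24 = -8.

irrigation = -8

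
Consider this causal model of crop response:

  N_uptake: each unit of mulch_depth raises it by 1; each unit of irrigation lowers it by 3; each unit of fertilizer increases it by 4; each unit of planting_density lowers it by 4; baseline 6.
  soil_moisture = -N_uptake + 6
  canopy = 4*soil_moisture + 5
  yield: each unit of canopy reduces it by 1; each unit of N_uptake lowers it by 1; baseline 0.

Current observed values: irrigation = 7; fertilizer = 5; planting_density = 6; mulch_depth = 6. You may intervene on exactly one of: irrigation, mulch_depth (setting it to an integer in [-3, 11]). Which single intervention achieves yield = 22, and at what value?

Intervening on irrigation: with other inputs at their observed values, yield = -9*irrigation - 5. Solving for 22 gives irrigation = -3, within [-3, 11].
Intervening on mulch_depth: yield = 3*mulch_depth - 86. Reaching 22 requires mulch_depth = 36, outside [-3, 11].

set irrigation = -3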